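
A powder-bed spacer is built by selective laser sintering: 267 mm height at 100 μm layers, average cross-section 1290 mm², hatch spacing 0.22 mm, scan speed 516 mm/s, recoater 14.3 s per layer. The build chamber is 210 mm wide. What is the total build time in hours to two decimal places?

Layers = ⌈267/0.1⌉ = 2670.
Scan path per layer: 1290 / 0.22 → 5863.6 mm.
Scan time per layer: 5863.6 / 516 → 11.3636 s.
Per-layer time = 11.3636 + 14.3 = 25.6636 s.
2670 layers × 25.6636 s/layer = 68521.812 s, i.e. 19.03 hours.

19.03 hours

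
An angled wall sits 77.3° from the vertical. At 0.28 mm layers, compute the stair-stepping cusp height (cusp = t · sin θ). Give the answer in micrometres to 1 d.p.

273.1 μm

h_c = t·sin θ = 0.28 × 0.9755 = 0.27314 mm (273.1 μm).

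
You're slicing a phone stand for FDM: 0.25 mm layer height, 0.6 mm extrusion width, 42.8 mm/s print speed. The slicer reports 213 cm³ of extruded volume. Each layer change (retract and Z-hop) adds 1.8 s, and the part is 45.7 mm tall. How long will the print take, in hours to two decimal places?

9.31 hours

Extrusion cross-section = 0.25 × 0.6 = 0.15 mm².
Total extruded path = 213000/0.15 = 1420000 mm.
Time extruding = 1420000 / 42.8, so 33177.6 s.
Number of layers: 45.7 / 0.25 → 183 (rounded up).
Non-print overhead = 183 × 1.8, so 329.4 s.
Altogether 33177.6 + 329.4 = 33507 s, i.e. 9.31 hours.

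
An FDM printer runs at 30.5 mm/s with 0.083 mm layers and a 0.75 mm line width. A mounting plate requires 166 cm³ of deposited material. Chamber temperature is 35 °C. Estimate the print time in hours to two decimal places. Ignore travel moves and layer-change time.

24.29 hours

Bead cross-section = 0.083 × 0.75 = 0.06225 mm².
Path length: 166000 mm³ / 0.06225 mm² → 2666666.7 mm.
Time extruding = 2666666.7 / 30.5, so 87431.7 s.
Converting: 87431.7 s = 24.29 hours.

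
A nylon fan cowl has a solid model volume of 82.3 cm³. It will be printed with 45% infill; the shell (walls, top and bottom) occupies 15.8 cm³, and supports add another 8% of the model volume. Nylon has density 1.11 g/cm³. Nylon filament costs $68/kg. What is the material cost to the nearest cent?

Infill region: 82.3 − 15.8 → 66.5 cm³.
Deposited infill = 0.45 × 66.5, so 29.925 cm³.
Support = 0.08 × 82.3 = 6.584 cm³.
Total printed volume: 15.8 + 29.925 + 6.584 → 52.309 cm³.
Mass = 52.309 × 1.11 = 58.06299 g.
At $68/kg: 58.06299/1000 × 68 = $3.95.

$3.95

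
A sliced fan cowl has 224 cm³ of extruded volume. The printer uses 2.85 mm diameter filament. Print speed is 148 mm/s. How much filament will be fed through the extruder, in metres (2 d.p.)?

35.11 m

A = π r² = π × 1.425² = 6.3794 mm².
Length = 224 cm³ / 6.3794 mm² = 224000 / 6.3794 = 35113.02 mm = 35.11 m.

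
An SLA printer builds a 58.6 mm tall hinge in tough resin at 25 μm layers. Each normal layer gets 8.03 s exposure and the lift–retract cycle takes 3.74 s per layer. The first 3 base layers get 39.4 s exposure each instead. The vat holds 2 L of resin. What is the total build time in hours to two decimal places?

7.69 hours

Layer count = ceil(58.6 / 0.025) = 2344.
Base layers: 3 × (39.4 + 3.74) → 129.42 s.
Remaining layers = 2341 × (8.03 + 3.74) = 27553.57 s.
Total = 129.42 + 27553.57 = 27682.99 s = 7.69 hours.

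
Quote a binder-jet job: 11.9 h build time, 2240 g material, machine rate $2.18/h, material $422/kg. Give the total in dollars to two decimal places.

$971.22

Machine cost = 2.18 × 11.9, so $25.942.
Material charge = 422 × 2240/1000 = $945.28.
Total = 25.942 + 945.28 = 971.222 ≈ $971.22.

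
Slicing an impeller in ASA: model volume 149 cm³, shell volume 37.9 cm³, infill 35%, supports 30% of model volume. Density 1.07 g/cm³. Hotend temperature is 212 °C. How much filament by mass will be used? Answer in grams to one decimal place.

130.0 g

Interior volume = 149 − 37.9 = 111.1 cm³.
Infill deposited = 0.35 × 111.1, so 38.885 cm³.
Support: 0.30 × 149 → 44.7 cm³.
Deposited volume = 37.9 + 38.885 + 44.7 = 121.485 cm³.
Mass = 121.485 × 1.07 = 129.98895 g.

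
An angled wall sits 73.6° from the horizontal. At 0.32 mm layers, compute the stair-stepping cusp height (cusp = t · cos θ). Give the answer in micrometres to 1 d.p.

90.3 μm

cos(73.6°) = 0.2823, so cusp = 0.32 × 0.2823 = 0.090336 mm → 90.3 μm.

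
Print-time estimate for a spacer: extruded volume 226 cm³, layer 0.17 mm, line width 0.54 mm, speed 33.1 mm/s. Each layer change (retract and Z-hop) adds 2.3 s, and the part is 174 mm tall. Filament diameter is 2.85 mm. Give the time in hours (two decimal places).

Line area = 0.17 × 0.54 = 0.0918 mm².
Total extruded path = 226000/0.0918 = 2461873.6 mm.
Time extruding = 2461873.6 / 33.1, so 74376.8 s.
Number of layers: 174 / 0.17 → 1024 (rounded up).
Layer-change overhead = 1024 × 2.3 = 2355.2 s.
Total = 74376.8 + 2355.2 = 76732 s = 21.31 hours.

21.31 hours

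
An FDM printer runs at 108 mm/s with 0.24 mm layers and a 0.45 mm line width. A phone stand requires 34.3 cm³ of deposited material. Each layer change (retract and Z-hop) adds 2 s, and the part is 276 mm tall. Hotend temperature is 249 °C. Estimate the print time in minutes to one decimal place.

Line area = 0.24 × 0.45 = 0.108 mm².
Total extruded path = 34300/0.108 = 317592.6 mm.
Time extruding: 317592.6 / 108 → 2940.7 s.
Layer count = ceil(276 / 0.24) = 1150.
Layer-change overhead: 1150 × 2 → 2300 s.
Altogether 2940.7 + 2300 = 5240.7 s, i.e. 87.3 minutes.

87.3 minutes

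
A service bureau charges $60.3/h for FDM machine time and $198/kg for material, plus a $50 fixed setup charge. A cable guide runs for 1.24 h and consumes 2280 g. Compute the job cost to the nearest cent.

$576.21

Time charge: 60.3 × 1.24 → $74.772.
Material charge: 198 × 2280/1000 → $451.44.
Adding setup: 74.772 + 451.44 + 50 → 576.212 ≈ $576.21.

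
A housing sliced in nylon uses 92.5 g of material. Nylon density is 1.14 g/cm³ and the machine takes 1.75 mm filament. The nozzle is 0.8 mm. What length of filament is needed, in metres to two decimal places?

33.73 m

Extruded volume: 92.5/1.14 = 81.1404 cm³ (81140.4 mm³).
Filament cross-section = π × (1.75/2)² = 2.4053 mm².
L = V/A = 81140.4/2.4053 = 33734 mm → 33.73 m.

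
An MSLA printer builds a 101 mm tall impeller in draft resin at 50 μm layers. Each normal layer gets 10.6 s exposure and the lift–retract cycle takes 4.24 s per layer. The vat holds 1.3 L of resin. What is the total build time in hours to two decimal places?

Layers = ⌈101/0.05⌉ = 2020.
Per-layer time = 10.6 + 4.24 = 14.84 s.
Total = 2020 × 14.84 = 29976.8 s = 8.33 hours.

8.33 hours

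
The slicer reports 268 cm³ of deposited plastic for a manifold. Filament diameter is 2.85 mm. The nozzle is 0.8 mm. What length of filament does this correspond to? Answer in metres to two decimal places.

42.01 m

A = π r² = π × 1.425² = 6.3794 mm².
L = 268000 mm³ / 6.3794 mm² = 42010.22 mm, i.e. 42.01 m.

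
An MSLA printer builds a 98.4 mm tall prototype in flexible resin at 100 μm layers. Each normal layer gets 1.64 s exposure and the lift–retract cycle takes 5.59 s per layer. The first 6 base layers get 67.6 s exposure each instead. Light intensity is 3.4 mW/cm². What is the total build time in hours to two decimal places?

Layers = ⌈98.4/0.1⌉ = 984.
Bottom layers = 6 × (67.6 + 5.59) = 439.14 s.
Remaining layers: 978 × (1.64 + 5.59) → 7070.94 s.
Sum: 439.14 + 7070.94 = 7510.08 s → 2.09 hours.

2.09 hours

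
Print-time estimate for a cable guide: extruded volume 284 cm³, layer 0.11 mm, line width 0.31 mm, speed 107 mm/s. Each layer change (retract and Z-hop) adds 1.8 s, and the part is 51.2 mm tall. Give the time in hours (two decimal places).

Extrusion cross-section = 0.11 × 0.31, so 0.0341 mm².
Toolpath length = 284 cm³ / 0.0341 mm² = 284000 / 0.0341 = 8328445.7 mm.
Time extruding = 8328445.7 / 107, so 77835.9 s.
Number of layers: 51.2 / 0.11 → 466 (rounded up).
Layer-change overhead = 466 × 1.8, so 838.8 s.
Altogether 77835.9 + 838.8 = 78674.7 s, i.e. 21.85 hours.

21.85 hours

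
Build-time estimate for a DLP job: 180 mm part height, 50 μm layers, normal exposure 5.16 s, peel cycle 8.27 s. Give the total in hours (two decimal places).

13.43 hours

Number of layers: 180 / 0.05 → 3600 (rounded up).
Cycle time = 5.16 + 8.27, so 13.43 s.
Total = 3600 × 13.43 = 48348 s = 13.43 hours.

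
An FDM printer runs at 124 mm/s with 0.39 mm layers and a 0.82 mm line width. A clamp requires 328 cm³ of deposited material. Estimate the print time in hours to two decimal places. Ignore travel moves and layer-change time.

Extrusion cross-section = 0.39 × 0.82, so 0.3198 mm².
Toolpath length = 328 cm³ / 0.3198 mm² = 328000 / 0.3198 = 1025641 mm.
Extrusion time = 1025641 / 124, so 8271.3 s.
Converting: 8271.3 s = 2.30 hours.

2.30 hours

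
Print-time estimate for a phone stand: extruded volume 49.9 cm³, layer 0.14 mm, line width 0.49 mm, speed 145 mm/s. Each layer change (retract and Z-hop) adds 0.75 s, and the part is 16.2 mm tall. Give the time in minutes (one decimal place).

Extrusion cross-section = 0.14 × 0.49 = 0.0686 mm².
Path length: 49900 mm³ / 0.0686 mm² → 727405.2 mm.
Extrusion time = 727405.2 / 145, so 5016.6 s.
Number of layers: 16.2 / 0.14 → 116 (rounded up).
Z-hop total: 116 × 0.75 → 87 s.
Altogether 5016.6 + 87 = 5103.6 s, i.e. 85.1 minutes.

85.1 minutes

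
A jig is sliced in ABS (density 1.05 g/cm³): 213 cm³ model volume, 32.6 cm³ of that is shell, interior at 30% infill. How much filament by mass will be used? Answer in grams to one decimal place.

Interior volume: 213 − 32.6 → 180.4 cm³.
Infill deposited: 0.30 × 180.4 → 54.12 cm³.
Total extruded = 32.6 + 54.12, so 86.72 cm³.
Mass = 86.72 × 1.05, so 91.056 g.

91.1 g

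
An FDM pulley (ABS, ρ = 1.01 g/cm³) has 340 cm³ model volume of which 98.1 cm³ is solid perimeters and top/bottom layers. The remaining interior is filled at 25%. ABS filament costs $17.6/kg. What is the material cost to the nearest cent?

Infill region: 340 − 98.1 → 241.9 cm³.
Deposited infill = 0.25 × 241.9 = 60.475 cm³.
Deposited volume = 98.1 + 60.475 = 158.575 cm³.
Mass = 158.575 × 1.01, so 160.16075 g.
At $17.6/kg: 160.16075/1000 × 17.6 = $2.82.

$2.82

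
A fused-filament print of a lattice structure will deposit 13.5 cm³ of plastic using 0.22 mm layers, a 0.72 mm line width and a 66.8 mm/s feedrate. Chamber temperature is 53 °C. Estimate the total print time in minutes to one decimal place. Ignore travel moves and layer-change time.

Line area: 0.22 × 0.72 → 0.1584 mm².
Toolpath length = 13.5 cm³ / 0.1584 mm² = 13500 / 0.1584 = 85227.3 mm.
Time extruding: 85227.3 / 66.8 → 1275.9 s.
1275.9 s = 21.3 minutes.

21.3 minutes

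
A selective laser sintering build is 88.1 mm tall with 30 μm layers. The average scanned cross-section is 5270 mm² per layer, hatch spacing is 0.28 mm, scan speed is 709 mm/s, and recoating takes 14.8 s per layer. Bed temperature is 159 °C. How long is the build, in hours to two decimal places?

Layer count = ceil(88.1 / 0.03) = 2937.
Scan path per layer: 5270 / 0.28 → 18821.4 mm.
Per-layer scan time = 18821.4 / 709 = 26.5464 s.
Time per layer = 26.5464 + 14.8, so 41.3464 s.
Build time = 2937 × 41.3464 = 121434.3768 s = 33.73 hours.

33.73 hours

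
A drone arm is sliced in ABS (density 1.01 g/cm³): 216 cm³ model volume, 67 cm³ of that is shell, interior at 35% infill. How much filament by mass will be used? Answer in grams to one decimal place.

120.3 g

Interior volume = 216 − 67 = 149 cm³.
Deposited infill: 0.35 × 149 → 52.15 cm³.
Total printed volume = 67 + 52.15, so 119.15 cm³.
Mass = 119.15 × 1.01, so 120.3415 g.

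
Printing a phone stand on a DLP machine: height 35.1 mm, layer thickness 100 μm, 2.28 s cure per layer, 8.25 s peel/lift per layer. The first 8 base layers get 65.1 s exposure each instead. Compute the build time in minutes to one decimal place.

70.0 minutes

Layers = ⌈35.1/0.1⌉ = 351.
Burn-in layers = 8 × (65.1 + 8.25) = 586.8 s.
Normal layers = 343 × (2.28 + 8.25), so 3611.79 s.
Total = 586.8 + 3611.79 = 4198.59 s = 70.0 minutes.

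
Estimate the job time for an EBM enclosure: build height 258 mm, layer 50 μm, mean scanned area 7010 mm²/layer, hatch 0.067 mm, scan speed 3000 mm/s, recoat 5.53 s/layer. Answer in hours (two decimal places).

57.91 hours

Layer count = ceil(258 / 0.05) = 5160.
Hatch length per layer = 7010 / 0.067, so 104626.9 mm.
Scan time per layer = 104626.9 / 3000 = 34.8756 s.
Per-layer time = 34.8756 + 5.53 = 40.4056 s.
Total: 5160 × 40.4056 s = 208492.896 s → 57.91 hours.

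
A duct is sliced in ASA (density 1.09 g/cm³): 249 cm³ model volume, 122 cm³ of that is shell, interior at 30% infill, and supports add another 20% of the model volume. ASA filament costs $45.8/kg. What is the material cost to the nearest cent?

Infill region = 249 − 122 = 127 cm³.
Infill deposited = 0.30 × 127 = 38.1 cm³.
Support: 0.20 × 249 → 49.8 cm³.
Total printed volume = 122 + 38.1 + 49.8, so 209.9 cm³.
Mass: 209.9 × 1.09 → 228.791 g.
Cost = 228.791 g / 1000 × $45.8/kg = $10.48.

$10.48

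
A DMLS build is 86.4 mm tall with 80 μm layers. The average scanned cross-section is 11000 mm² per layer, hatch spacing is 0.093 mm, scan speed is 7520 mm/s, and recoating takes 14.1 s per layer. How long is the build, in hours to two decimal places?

Number of layers: 86.4 / 0.08 → 1080 (rounded up).
Scan path per layer = 11000 / 0.093, so 118279.6 mm.
Laser time per layer = 118279.6 / 7520, so 15.7287 s.
Layer cycle: 15.7287 + 14.1 → 29.8287 s.
Total: 1080 × 29.8287 s = 32214.996 s → 8.95 hours.

8.95 hours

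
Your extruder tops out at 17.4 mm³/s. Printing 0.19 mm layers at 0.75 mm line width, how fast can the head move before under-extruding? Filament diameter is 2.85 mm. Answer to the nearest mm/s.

122 mm/s

Extrusion cross-section = 0.19 × 0.75 = 0.1425 mm².
Max speed = 17.4 / 0.1425 = 122.11 ≈ 122 mm/s.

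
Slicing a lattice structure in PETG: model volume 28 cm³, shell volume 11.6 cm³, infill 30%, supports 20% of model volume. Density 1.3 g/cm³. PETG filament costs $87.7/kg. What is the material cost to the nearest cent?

Volume inside the shell = 28 − 11.6 = 16.4 cm³.
Infill deposited = 0.30 × 16.4 = 4.92 cm³.
Support = 0.20 × 28, so 5.6 cm³.
Total printed volume = 11.6 + 4.92 + 5.6 = 22.12 cm³.
Mass = 22.12 × 1.3 = 28.756 g.
At $87.7/kg: 28.756/1000 × 87.7 = $2.52.

$2.52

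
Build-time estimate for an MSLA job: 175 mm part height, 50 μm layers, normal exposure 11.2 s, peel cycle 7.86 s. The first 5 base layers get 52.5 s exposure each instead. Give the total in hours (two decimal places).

Layer count = ceil(175 / 0.05) = 3500.
Bottom layers = 5 × (52.5 + 7.86), so 301.8 s.
Normal layers: 3495 × (11.2 + 7.86) → 66614.7 s.
Total = 301.8 + 66614.7 = 66916.5 s = 18.59 hours.

18.59 hours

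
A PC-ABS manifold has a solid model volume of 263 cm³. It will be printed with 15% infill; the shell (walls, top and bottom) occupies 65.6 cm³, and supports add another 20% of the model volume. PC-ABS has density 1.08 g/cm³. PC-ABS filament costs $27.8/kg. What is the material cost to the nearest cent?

Volume inside the shell = 263 − 65.6 = 197.4 cm³.
Infill volume: 0.15 × 197.4 → 29.61 cm³.
Support = 0.20 × 263 = 52.6 cm³.
Deposited volume = 65.6 + 29.61 + 52.6 = 147.81 cm³.
Mass = 147.81 × 1.08, so 159.6348 g.
Cost = 159.6348 g / 1000 × $27.8/kg = $4.44.

$4.44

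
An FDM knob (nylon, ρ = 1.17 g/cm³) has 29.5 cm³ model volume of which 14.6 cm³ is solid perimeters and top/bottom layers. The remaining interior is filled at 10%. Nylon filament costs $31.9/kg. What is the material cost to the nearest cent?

Volume inside the shell = 29.5 − 14.6 = 14.9 cm³.
Infill volume: 0.10 × 14.9 → 1.49 cm³.
Deposited volume: 14.6 + 1.49 → 16.09 cm³.
Mass = 16.09 × 1.17, so 18.8253 g.
At $31.9/kg: 18.8253/1000 × 31.9 = $0.60.

$0.60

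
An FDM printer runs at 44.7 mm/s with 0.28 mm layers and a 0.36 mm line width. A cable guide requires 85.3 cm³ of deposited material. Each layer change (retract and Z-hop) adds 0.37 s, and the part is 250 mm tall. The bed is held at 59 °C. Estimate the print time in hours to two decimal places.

Extrusion cross-section: 0.28 × 0.36 → 0.1008 mm².
Toolpath length = 85.3 cm³ / 0.1008 mm² = 85300 / 0.1008 = 846230.2 mm.
Print-move time = 846230.2 / 44.7, so 18931.3 s.
Number of layers: 250 / 0.28 → 893 (rounded up).
Non-print overhead: 893 × 0.37 → 330.41 s.
Total = 18931.3 + 330.41 = 19261.71 s = 5.35 hours.

5.35 hours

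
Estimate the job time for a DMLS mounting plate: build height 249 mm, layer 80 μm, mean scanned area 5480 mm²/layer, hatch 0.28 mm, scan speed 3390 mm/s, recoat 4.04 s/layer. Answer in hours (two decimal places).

8.49 hours

Layer count = ceil(249 / 0.08) = 3113.
Per-layer scan distance = 5480 / 0.28 = 19571.4 mm.
Laser time per layer: 19571.4 / 3390 → 5.7733 s.
Layer cycle: 5.7733 + 4.04 → 9.8133 s.
Build time = 3113 × 9.8133 = 30548.8029 s = 8.49 hours.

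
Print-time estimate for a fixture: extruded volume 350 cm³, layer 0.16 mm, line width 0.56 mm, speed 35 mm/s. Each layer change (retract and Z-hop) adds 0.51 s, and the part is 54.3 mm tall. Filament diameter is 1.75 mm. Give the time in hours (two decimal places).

31.05 hours

Line area = 0.16 × 0.56, so 0.0896 mm².
Toolpath length = 350 cm³ / 0.0896 mm² = 350000 / 0.0896 = 3906250 mm.
Time extruding: 3906250 / 35 → 111607.1 s.
Layers = ⌈54.3/0.16⌉ = 340.
Z-hop total = 340 × 0.51, so 173.4 s.
Total = 111607.1 + 173.4 = 111780.5 s = 31.05 hours.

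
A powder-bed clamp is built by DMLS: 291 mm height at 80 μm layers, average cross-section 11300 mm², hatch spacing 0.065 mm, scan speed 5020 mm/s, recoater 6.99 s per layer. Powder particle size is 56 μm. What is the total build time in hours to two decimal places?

Layers = ⌈291/0.08⌉ = 3638.
Scan path per layer: 11300 / 0.065 → 173846.2 mm.
Per-layer scan time = 173846.2 / 5020 = 34.6307 s.
Per-layer time: 34.6307 + 6.99 → 41.6207 s.
Total: 3638 × 41.6207 s = 151416.1066 s → 42.06 hours.

42.06 hours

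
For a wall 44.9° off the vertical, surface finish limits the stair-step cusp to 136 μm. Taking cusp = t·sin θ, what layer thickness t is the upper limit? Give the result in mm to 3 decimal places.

t = h_c / sin θ = 0.136 / 0.7059 = 0.193 mm.

0.193 mm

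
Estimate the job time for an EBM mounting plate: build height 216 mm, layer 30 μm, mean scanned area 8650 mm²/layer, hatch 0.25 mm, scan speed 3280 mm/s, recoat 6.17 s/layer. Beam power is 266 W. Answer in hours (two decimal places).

33.44 hours

Number of layers: 216 / 0.03 → 7200 (rounded up).
Per-layer scan distance = 8650 / 0.25, so 34600 mm.
Beam time per layer = 34600 / 3280, so 10.5488 s.
Time per layer = 10.5488 + 6.17, so 16.7188 s.
Total: 7200 × 16.7188 s = 120375.36 s → 33.44 hours.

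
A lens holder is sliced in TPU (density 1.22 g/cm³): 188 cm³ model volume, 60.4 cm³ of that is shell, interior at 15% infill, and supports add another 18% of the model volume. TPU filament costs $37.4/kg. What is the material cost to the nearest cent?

$5.17

Infill region = 188 − 60.4, so 127.6 cm³.
Infill volume = 0.15 × 127.6, so 19.14 cm³.
Support = 0.18 × 188 = 33.84 cm³.
Total extruded = 60.4 + 19.14 + 33.84 = 113.38 cm³.
Mass = 113.38 × 1.22 = 138.3236 g.
Cost = 138.3236 g / 1000 × $37.4/kg = $5.17.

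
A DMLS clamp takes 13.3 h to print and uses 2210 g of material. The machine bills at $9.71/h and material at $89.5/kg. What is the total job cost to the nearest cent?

Machine-time cost: 9.71 × 13.3 → $129.143.
Feedstock cost = 89.5 × 2210/1000, so $197.795.
Total = 129.143 + 197.795 = 326.938 ≈ $326.94.

$326.94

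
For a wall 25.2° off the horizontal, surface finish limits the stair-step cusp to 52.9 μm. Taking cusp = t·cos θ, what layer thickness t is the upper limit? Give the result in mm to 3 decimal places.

Layer height = cusp / cos(25.2°) = 0.0529 / 0.9048 = 0.058 mm.

0.058 mm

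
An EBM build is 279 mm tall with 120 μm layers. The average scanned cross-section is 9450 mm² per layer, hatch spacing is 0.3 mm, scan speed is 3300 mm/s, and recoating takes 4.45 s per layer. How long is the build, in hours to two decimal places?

9.04 hours

Layer count = ceil(279 / 0.12) = 2325.
Hatch length per layer = 9450 / 0.3, so 31500 mm.
Scan time per layer: 31500 / 3300 → 9.5455 s.
Time per layer: 9.5455 + 4.45 → 13.9955 s.
2325 layers × 13.9955 s/layer = 32539.5375 s, i.e. 9.04 hours.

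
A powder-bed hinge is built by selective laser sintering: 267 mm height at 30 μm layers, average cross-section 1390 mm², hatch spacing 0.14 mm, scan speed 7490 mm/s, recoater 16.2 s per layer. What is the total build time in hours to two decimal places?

43.33 hours

Layers = ⌈267/0.03⌉ = 8900.
Hatch length per layer: 1390 / 0.14 → 9928.6 mm.
Per-layer scan time = 9928.6 / 7490, so 1.3256 s.
Per-layer time: 1.3256 + 16.2 → 17.5256 s.
Total: 8900 × 17.5256 s = 155977.84 s → 43.33 hours.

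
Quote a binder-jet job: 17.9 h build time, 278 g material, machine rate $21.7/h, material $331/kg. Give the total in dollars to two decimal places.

Machine cost = 21.7 × 17.9 = $388.43.
Feedstock cost = 331 × 278/1000, so $92.018.
Job cost: 388.43 + 92.018 = 480.448 ≈ $480.45.

$480.45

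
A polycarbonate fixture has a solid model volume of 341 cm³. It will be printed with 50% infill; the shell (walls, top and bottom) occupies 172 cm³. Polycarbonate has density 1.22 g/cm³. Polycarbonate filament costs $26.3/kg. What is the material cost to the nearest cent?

$8.23

Interior volume = 341 − 172 = 169 cm³.
Deposited infill = 0.50 × 169 = 84.5 cm³.
Total printed volume: 172 + 84.5 → 256.5 cm³.
Mass = 256.5 × 1.22, so 312.93 g.
Cost = 312.93 g / 1000 × $26.3/kg = $8.23.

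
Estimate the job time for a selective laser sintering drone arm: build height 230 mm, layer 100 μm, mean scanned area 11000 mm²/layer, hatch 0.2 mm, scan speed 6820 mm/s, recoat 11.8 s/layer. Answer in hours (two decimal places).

Number of layers: 230 / 0.1 → 2300 (rounded up).
Hatch length per layer = 11000 / 0.2 = 55000 mm.
Laser time per layer = 55000 / 6820, so 8.0645 s.
Layer cycle: 8.0645 + 11.8 → 19.8645 s.
Total: 2300 × 19.8645 s = 45688.35 s → 12.69 hours.

12.69 hours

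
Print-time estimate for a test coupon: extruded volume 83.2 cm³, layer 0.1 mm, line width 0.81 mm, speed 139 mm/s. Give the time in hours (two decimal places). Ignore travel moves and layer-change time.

2.05 hours

Line area = 0.1 × 0.81 = 0.081 mm².
Toolpath length = 83.2 cm³ / 0.081 mm² = 83200 / 0.081 = 1027160.5 mm.
Time extruding = 1027160.5 / 139, so 7389.6 s.
That's 7389.6 s → 2.05 hours.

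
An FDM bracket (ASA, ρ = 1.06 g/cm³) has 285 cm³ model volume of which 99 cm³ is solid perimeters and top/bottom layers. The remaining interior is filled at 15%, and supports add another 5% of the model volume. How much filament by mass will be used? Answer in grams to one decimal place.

Interior volume: 285 − 99 → 186 cm³.
Infill deposited = 0.15 × 186 = 27.9 cm³.
Support = 0.05 × 285 = 14.25 cm³.
Deposited volume = 99 + 27.9 + 14.25, so 141.15 cm³.
Mass = 141.15 × 1.06 = 149.619 g.

149.6 g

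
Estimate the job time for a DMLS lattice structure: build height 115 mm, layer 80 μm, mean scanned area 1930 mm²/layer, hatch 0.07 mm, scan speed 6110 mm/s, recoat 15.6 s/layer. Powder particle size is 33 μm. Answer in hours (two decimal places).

Number of layers: 115 / 0.08 → 1438 (rounded up).
Per-layer scan distance = 1930 / 0.07 = 27571.4 mm.
Scan time per layer: 27571.4 / 6110 → 4.5125 s.
Time per layer: 4.5125 + 15.6 → 20.1125 s.
Total: 1438 × 20.1125 s = 28921.775 s → 8.03 hours.

8.03 hours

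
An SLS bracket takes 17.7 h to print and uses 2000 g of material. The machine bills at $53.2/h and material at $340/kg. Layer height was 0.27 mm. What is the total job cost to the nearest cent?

$1621.64

Time charge = 53.2 × 17.7, so $941.64.
Feedstock cost: 340 × 2000/1000 → $680.00.
Total = 941.64 + 680.00 = $1621.64.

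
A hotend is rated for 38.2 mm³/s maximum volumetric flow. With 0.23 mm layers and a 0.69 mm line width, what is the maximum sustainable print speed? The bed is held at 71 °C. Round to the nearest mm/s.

Bead cross-section: 0.23 × 0.69 → 0.1587 mm².
v_max = Q/A = 38.2/0.1587 = 240.71 mm/s → 241 mm/s.

241 mm/s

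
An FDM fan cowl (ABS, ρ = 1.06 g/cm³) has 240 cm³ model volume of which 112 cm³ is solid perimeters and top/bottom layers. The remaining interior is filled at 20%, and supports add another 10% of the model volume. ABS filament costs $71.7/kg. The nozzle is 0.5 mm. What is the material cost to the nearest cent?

Infill region: 240 − 112 → 128 cm³.
Infill deposited = 0.20 × 128 = 25.6 cm³.
Support = 0.10 × 240, so 24 cm³.
Deposited volume = 112 + 25.6 + 24 = 161.6 cm³.
Mass = 161.6 × 1.06 = 171.296 g.
At $71.7/kg: 171.296/1000 × 71.7 = $12.28.

$12.28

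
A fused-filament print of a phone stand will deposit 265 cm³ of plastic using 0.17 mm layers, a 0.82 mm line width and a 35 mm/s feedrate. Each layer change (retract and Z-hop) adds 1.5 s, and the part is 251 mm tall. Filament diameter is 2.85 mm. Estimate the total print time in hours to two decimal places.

15.70 hours

Extrusion cross-section = 0.17 × 0.82, so 0.1394 mm².
Total extruded path = 265000/0.1394 = 1901004.3 mm.
Print-move time: 1901004.3 / 35 → 54314.4 s.
Layers = ⌈251/0.17⌉ = 1477.
Layer-change overhead = 1477 × 1.5 = 2215.5 s.
Altogether 54314.4 + 2215.5 = 56529.9 s, i.e. 15.70 hours.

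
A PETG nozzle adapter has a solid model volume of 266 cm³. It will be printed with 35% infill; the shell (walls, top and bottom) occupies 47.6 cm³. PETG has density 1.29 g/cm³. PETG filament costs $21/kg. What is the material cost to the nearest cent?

Volume inside the shell: 266 − 47.6 → 218.4 cm³.
Infill volume = 0.35 × 218.4, so 76.44 cm³.
Deposited volume = 47.6 + 76.44 = 124.04 cm³.
Mass = 124.04 × 1.29, so 160.0116 g.
Cost = 160.0116 g / 1000 × $21/kg = $3.36.

$3.36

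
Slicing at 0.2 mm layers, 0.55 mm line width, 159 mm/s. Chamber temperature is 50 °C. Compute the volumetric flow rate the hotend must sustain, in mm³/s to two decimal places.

Extrusion cross-section: 0.2 × 0.55 → 0.11 mm².
Q = v·A = 159 × 0.11 = 17.49 mm³/s.

17.49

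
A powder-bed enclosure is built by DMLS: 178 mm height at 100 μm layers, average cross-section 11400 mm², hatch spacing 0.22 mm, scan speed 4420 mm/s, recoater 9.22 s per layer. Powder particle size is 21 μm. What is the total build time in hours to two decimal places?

Layer count = ceil(178 / 0.1) = 1780.
Hatch length per layer = 11400 / 0.22, so 51818.2 mm.
Laser time per layer: 51818.2 / 4420 → 11.7236 s.
Time per layer: 11.7236 + 9.22 → 20.9436 s.
Build time = 1780 × 20.9436 = 37279.608 s = 10.36 hours.

10.36 hours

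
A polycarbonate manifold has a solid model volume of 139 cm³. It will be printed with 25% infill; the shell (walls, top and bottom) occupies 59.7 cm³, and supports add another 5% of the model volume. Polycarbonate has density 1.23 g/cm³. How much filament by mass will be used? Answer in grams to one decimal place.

106.4 g

Interior volume = 139 − 59.7 = 79.3 cm³.
Infill deposited: 0.25 × 79.3 → 19.825 cm³.
Support = 0.05 × 139, so 6.95 cm³.
Deposited volume = 59.7 + 19.825 + 6.95 = 86.475 cm³.
Mass: 86.475 × 1.23 → 106.36425 g.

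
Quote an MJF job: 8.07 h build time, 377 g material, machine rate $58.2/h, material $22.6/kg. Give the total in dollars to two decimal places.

$478.19

Machine cost = 58.2 × 8.07 = $469.674.
Material charge: 22.6 × 377/1000 → $8.5202.
Job cost: 469.674 + 8.5202 = 478.1942 ≈ $478.19.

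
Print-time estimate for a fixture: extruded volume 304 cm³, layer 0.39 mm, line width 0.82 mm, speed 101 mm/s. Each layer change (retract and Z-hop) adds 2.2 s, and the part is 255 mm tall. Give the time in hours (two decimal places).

3.01 hours

Line area = 0.39 × 0.82, so 0.3198 mm².
Path length: 304000 mm³ / 0.3198 mm² → 950594.1 mm.
Print-move time = 950594.1 / 101 = 9411.8 s.
Number of layers: 255 / 0.39 → 654 (rounded up).
Z-hop total: 654 × 2.2 → 1438.8 s.
Altogether 9411.8 + 1438.8 = 10850.6 s, i.e. 3.01 hours.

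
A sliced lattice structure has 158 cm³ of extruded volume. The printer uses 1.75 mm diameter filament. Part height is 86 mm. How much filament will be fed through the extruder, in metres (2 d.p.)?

A = π r² = π × 0.875² = 2.4053 mm².
Length = 158 cm³ / 2.4053 mm² = 158000 / 2.4053 = 65688.27 mm = 65.69 m.

65.69 m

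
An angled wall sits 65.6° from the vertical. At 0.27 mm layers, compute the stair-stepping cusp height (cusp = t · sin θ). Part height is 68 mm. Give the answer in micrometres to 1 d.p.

245.9 μm

h_c = t·sin θ = 0.27 × 0.9107 = 0.245889 mm (245.9 μm).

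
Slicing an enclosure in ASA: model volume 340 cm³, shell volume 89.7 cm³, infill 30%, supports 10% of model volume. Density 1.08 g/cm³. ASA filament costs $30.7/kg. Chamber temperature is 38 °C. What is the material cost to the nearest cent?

$6.59

Infill region = 340 − 89.7 = 250.3 cm³.
Infill volume = 0.30 × 250.3 = 75.09 cm³.
Support = 0.10 × 340 = 34 cm³.
Total printed volume = 89.7 + 75.09 + 34 = 198.79 cm³.
Mass = 198.79 × 1.08, so 214.6932 g.
Cost = 214.6932 g / 1000 × $30.7/kg = $6.59.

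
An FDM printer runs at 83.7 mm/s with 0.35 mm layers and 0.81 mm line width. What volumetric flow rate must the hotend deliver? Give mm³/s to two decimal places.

23.73

Extrusion cross-section = 0.35 × 0.81, so 0.2835 mm².
Volumetric flow = 83.7 × 0.2835 = 23.73 mm³/s.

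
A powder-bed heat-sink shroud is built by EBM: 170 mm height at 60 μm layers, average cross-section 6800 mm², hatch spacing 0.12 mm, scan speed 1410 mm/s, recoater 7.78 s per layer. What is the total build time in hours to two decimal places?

Layers = ⌈170/0.06⌉ = 2834.
Scan path per layer = 6800 / 0.12 = 56666.7 mm.
Scan time per layer: 56666.7 / 1410 → 40.1891 s.
Time per layer = 40.1891 + 7.78, so 47.9691 s.
2834 layers × 47.9691 s/layer = 135944.4294 s, i.e. 37.76 hours.

37.76 hours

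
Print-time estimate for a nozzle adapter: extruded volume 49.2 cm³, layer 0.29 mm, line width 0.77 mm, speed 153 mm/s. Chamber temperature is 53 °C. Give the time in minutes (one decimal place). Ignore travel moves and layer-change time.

Bead cross-section = 0.29 × 0.77 = 0.2233 mm².
Path length: 49200 mm³ / 0.2233 mm² → 220331.4 mm.
Time extruding: 220331.4 / 153 → 1440.1 s.
That's 1440.1 s → 24.0 minutes.

24.0 minutes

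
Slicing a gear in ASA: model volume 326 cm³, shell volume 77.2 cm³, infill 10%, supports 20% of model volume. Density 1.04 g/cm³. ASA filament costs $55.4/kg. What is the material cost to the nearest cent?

Volume inside the shell: 326 − 77.2 → 248.8 cm³.
Deposited infill = 0.10 × 248.8, so 24.88 cm³.
Support: 0.20 × 326 → 65.2 cm³.
Total printed volume = 77.2 + 24.88 + 65.2, so 167.28 cm³.
Mass = 167.28 × 1.04, so 173.9712 g.
At $55.4/kg: 173.9712/1000 × 55.4 = $9.64.

$9.64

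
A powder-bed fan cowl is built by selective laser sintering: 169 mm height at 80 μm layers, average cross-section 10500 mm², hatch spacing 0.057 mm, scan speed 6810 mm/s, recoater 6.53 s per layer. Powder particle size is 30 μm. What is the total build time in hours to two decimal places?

Layer count = ceil(169 / 0.08) = 2113.
Scan path per layer: 10500 / 0.057 → 184210.5 mm.
Scan time per layer = 184210.5 / 6810 = 27.05 s.
Layer cycle = 27.05 + 6.53, so 33.58 s.
Total: 2113 × 33.58 s = 70954.54 s → 19.71 hours.

19.71 hours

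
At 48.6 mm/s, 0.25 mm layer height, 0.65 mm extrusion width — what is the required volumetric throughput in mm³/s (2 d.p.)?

7.90

Extrusion cross-section = 0.25 × 0.65, so 0.1625 mm².
Q = v·A = 48.6 × 0.1625 = 7.90 mm³/s.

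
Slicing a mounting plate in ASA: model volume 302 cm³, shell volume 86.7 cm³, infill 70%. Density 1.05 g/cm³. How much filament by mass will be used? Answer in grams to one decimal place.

249.3 g

Volume inside the shell = 302 − 86.7, so 215.3 cm³.
Infill volume: 0.70 × 215.3 → 150.71 cm³.
Deposited volume: 86.7 + 150.71 → 237.41 cm³.
Mass = 237.41 × 1.05, so 249.2805 g.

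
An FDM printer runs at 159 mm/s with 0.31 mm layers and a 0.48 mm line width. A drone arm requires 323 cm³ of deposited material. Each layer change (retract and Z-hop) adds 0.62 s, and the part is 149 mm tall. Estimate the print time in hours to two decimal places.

Line area: 0.31 × 0.48 → 0.1488 mm².
Total extruded path = 323000/0.1488 = 2170698.9 mm.
Time extruding = 2170698.9 / 159 = 13652.2 s.
Layers = ⌈149/0.31⌉ = 481.
Z-hop total = 481 × 0.62, so 298.22 s.
Total = 13652.2 + 298.22 = 13950.42 s = 3.88 hours.

3.88 hours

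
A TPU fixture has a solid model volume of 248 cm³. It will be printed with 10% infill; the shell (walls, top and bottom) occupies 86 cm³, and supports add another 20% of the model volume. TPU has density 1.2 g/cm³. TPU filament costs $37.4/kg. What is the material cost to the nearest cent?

Volume inside the shell = 248 − 86, so 162 cm³.
Infill deposited: 0.10 × 162 → 16.2 cm³.
Support = 0.20 × 248, so 49.6 cm³.
Total printed volume = 86 + 16.2 + 49.6, so 151.8 cm³.
Mass = 151.8 × 1.2, so 182.16 g.
At $37.4/kg: 182.16/1000 × 37.4 = $6.81.

$6.81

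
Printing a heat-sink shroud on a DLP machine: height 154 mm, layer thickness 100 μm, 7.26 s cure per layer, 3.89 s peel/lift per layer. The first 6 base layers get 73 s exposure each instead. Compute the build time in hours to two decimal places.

4.88 hours

Layers = ⌈154/0.1⌉ = 1540.
Burn-in layers: 6 × (73 + 3.89) → 461.34 s.
Normal layers: 1534 × (7.26 + 3.89) → 17104.1 s.
Total = 461.34 + 17104.1 = 17565.44 s = 4.88 hours.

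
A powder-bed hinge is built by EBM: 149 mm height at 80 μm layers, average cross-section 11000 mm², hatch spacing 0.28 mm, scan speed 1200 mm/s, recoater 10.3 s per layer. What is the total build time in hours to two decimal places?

22.27 hours

Layer count = ceil(149 / 0.08) = 1863.
Per-layer scan distance = 11000 / 0.28, so 39285.7 mm.
Scan time per layer: 39285.7 / 1200 → 32.7381 s.
Layer cycle = 32.7381 + 10.3, so 43.0381 s.
Build time = 1863 × 43.0381 = 80179.9803 s = 22.27 hours.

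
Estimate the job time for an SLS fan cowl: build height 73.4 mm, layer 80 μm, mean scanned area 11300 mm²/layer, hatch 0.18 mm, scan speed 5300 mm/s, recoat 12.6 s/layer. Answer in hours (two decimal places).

Layer count = ceil(73.4 / 0.08) = 918.
Hatch length per layer = 11300 / 0.18, so 62777.8 mm.
Per-layer scan time: 62777.8 / 5300 → 11.8449 s.
Layer cycle = 11.8449 + 12.6, so 24.4449 s.
Total: 918 × 24.4449 s = 22440.4182 s → 6.23 hours.

6.23 hours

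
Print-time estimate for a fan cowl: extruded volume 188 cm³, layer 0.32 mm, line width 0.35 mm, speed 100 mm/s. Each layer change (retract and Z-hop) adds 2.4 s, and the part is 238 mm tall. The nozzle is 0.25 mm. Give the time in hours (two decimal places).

5.16 hours

Line area = 0.32 × 0.35, so 0.112 mm².
Path length: 188000 mm³ / 0.112 mm² → 1678571.4 mm.
Print-move time: 1678571.4 / 100 → 16785.7 s.
Number of layers: 238 / 0.32 → 744 (rounded up).
Z-hop total = 744 × 2.4, so 1785.6 s.
Total = 16785.7 + 1785.6 = 18571.3 s = 5.16 hours.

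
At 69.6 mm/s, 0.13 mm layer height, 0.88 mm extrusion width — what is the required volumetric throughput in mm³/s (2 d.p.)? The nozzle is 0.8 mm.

A = 0.13 × 0.88, so 0.1144 mm².
Q = v·A = 69.6 × 0.1144 = 7.96 mm³/s.

7.96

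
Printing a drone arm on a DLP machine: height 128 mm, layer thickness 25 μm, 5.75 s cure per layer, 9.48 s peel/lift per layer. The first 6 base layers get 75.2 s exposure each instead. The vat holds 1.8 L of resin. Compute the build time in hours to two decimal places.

Number of layers: 128 / 0.025 → 5120 (rounded up).
Bottom layers = 6 × (75.2 + 9.48) = 508.08 s.
Normal layers: 5114 × (5.75 + 9.48) → 77886.22 s.
Sum: 508.08 + 77886.22 = 78394.3 s → 21.78 hours.

21.78 hours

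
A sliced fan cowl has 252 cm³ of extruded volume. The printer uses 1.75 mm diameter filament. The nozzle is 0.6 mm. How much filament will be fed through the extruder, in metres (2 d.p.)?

104.77 m

A = π r² = π × 0.875² = 2.4053 mm².
Length = 252 cm³ / 2.4053 mm² = 252000 / 2.4053 = 104768.64 mm = 104.77 m.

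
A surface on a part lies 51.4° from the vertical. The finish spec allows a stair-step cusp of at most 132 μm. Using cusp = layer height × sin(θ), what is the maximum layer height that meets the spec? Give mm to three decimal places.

0.169 mm

Layer height = cusp / sin(51.4°) = 0.132 / 0.7815 = 0.169 mm.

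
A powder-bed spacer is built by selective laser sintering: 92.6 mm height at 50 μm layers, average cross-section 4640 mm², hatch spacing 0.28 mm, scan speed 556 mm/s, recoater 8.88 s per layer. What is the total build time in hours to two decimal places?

Number of layers: 92.6 / 0.05 → 1852 (rounded up).
Scan path per layer = 4640 / 0.28 = 16571.4 mm.
Laser time per layer = 16571.4 / 556, so 29.8047 s.
Layer cycle = 29.8047 + 8.88 = 38.6847 s.
1852 layers × 38.6847 s/layer = 71644.0644 s, i.e. 19.90 hours.

19.90 hours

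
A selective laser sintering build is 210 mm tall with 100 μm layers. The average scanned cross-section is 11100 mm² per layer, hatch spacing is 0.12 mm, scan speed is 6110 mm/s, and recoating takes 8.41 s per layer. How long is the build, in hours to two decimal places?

Layers = ⌈210/0.1⌉ = 2100.
Scan path per layer = 11100 / 0.12, so 92500 mm.
Per-layer scan time = 92500 / 6110 = 15.1391 s.
Per-layer time = 15.1391 + 8.41 = 23.5491 s.
Total: 2100 × 23.5491 s = 49453.11 s → 13.74 hours.

13.74 hours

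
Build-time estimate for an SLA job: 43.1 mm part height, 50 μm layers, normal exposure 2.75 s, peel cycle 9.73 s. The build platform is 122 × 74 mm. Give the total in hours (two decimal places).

Layers = ⌈43.1/0.05⌉ = 862.
Each layer takes: 2.75 + 9.73 → 12.48 s.
Total = 862 × 12.48 = 10757.76 s = 2.99 hours.

2.99 hours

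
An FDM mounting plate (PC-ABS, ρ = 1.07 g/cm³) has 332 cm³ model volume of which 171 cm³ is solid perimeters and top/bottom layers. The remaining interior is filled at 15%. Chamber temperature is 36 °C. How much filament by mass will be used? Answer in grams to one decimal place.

Infill region = 332 − 171, so 161 cm³.
Deposited infill = 0.15 × 161, so 24.15 cm³.
Deposited volume: 171 + 24.15 → 195.15 cm³.
Mass = 195.15 × 1.07, so 208.8105 g.

208.8 g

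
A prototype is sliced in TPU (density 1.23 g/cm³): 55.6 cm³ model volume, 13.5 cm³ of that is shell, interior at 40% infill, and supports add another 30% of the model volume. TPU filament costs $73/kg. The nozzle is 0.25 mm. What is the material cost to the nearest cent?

Volume inside the shell = 55.6 − 13.5, so 42.1 cm³.
Deposited infill: 0.40 × 42.1 → 16.84 cm³.
Support: 0.30 × 55.6 → 16.68 cm³.
Total printed volume = 13.5 + 16.84 + 16.68 = 47.02 cm³.
Mass = 47.02 × 1.23 = 57.8346 g.
Cost = 57.8346 g / 1000 × $73/kg = $4.22.

$4.22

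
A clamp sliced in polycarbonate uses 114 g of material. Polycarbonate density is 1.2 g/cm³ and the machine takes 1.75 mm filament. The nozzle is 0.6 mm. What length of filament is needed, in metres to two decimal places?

Volume = 114 g / 1.2 g·cm⁻³ = 95 cm³ = 95000 mm³.
Cross-section of 1.75 mm filament: π·(1.75/2)² = 2.4053 mm².
L = V/A = 95000/2.4053 = 39496.11 mm → 39.50 m.

39.50 m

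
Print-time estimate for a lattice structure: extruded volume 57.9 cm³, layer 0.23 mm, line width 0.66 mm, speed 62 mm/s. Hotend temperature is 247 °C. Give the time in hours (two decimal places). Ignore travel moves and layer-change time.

1.71 hours

Extrusion cross-section = 0.23 × 0.66 = 0.1518 mm².
Total extruded path = 57900/0.1518 = 381422.9 mm.
Time extruding: 381422.9 / 62 → 6152 s.
Converting: 6152 s = 1.71 hours.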